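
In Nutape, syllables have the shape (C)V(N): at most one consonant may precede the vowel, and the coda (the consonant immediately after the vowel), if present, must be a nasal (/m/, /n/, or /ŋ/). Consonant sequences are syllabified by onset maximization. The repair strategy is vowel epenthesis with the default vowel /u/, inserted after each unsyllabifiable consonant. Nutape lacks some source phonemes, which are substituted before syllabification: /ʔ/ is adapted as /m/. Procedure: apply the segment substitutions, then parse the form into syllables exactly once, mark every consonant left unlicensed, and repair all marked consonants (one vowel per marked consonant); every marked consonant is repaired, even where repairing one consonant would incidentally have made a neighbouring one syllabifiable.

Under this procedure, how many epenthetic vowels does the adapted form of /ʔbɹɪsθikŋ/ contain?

After substitution the input is /mbɹɪsθikŋ/.
The unsyllabifiable consonants are /m/, /b/, /s/, /k/, /ŋ/; each receives one epenthetic vowel.

5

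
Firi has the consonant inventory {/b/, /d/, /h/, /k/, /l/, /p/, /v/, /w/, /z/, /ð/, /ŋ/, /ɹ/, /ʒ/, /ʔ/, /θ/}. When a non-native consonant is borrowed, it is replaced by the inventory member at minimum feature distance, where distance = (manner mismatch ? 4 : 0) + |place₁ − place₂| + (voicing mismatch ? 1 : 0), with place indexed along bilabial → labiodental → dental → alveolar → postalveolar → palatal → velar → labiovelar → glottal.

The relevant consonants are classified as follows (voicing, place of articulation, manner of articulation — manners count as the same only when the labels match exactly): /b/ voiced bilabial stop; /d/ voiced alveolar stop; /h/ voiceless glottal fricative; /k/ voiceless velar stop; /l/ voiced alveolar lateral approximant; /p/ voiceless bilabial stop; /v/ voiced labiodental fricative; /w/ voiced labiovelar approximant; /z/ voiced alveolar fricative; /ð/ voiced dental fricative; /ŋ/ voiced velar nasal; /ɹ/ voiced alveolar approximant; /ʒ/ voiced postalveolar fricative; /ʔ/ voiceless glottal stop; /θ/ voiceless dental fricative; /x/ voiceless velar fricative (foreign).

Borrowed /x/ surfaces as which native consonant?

h

/h/ is closest: same manner (fricative), place distance 2 (velar→glottal), same voicing; total 2. Next closest is /ʒ/ at distance 3.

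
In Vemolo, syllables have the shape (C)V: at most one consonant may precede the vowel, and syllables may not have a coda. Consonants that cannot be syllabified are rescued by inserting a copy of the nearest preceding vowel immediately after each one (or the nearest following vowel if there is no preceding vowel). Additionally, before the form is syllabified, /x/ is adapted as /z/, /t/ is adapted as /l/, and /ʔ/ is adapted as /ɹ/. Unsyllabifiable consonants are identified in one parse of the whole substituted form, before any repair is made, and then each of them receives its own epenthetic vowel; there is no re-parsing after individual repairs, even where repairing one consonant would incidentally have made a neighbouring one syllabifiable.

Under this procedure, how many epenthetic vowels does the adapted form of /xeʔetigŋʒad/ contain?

After substitution the input is /zeɹeligŋʒad/.
The unsyllabifiable consonants are /g/, /ŋ/, /d/; each receives one epenthetic vowel.

3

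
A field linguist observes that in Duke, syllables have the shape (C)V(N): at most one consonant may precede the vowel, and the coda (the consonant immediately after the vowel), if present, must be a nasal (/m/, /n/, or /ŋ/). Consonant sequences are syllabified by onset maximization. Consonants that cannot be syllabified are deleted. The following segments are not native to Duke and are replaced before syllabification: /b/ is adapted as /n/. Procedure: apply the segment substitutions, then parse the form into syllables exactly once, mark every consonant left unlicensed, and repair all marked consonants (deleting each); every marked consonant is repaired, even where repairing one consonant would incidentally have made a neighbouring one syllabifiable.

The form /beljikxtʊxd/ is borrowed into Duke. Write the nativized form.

Substitution: /b/ → /n/, giving /neljikxtʊxd/.
The consonants /l/, /k/, /x/, /x/, /d/ cannot be parsed into a legal (C)V(N) syllable (only a nasal (/m/, /n/, or /ŋ/) is licensed in coda position; onsets are limited to one consonant).
Deletion applies to /l/, /k/, /x/, /x/, /d/.

nejitʊ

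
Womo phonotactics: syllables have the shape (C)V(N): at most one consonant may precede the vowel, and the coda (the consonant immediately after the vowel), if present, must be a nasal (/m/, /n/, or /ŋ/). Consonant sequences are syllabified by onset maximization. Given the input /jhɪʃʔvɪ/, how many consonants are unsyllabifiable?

Syllabifying with onset maximization leaves /j/, /ʃ/, /ʔ/ stranded (only a nasal (/m/, /n/, or /ŋ/) is licensed in coda position; onsets are limited to one consonant).

3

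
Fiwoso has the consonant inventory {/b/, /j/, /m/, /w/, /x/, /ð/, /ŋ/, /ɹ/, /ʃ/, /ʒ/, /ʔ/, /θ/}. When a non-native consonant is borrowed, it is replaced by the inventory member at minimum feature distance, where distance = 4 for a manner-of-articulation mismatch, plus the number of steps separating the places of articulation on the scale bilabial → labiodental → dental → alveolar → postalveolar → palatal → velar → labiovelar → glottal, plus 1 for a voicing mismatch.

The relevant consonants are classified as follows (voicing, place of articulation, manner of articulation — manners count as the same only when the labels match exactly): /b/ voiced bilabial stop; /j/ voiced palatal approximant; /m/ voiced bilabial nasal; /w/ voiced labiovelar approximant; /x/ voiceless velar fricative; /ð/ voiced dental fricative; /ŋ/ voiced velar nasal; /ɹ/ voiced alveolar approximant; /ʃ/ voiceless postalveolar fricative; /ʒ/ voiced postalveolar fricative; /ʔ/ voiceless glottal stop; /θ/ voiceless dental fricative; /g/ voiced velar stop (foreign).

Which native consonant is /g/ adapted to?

ʔ

/ʔ/ is closest: same manner (stop), place distance 2 (velar→glottal), voicing differs (+1); total 3. Next closest is /ŋ/ at distance 4.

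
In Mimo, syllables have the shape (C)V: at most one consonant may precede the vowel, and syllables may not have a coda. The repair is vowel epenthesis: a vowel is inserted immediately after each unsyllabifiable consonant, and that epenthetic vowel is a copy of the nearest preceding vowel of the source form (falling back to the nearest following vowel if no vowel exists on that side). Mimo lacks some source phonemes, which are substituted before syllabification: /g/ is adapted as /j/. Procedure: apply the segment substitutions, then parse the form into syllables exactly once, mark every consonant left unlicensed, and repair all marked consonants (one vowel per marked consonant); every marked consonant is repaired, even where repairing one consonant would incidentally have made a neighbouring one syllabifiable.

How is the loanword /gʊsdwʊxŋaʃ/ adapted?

Substitution: /g/ → /j/, giving /jʊsdwʊxŋaʃ/.
Under (C)V, the unsyllabifiable consonants are /s/, /d/, /x/, /ʃ/ (no codas are permitted; onsets are limited to one consonant).
Epenthesis after each stranded consonant: /s/ → /sʊ/, /d/ → /dʊ/, /x/ → /xʊ/, /ʃ/ → /ʃa/.

jʊsʊdʊwʊxʊŋaʃa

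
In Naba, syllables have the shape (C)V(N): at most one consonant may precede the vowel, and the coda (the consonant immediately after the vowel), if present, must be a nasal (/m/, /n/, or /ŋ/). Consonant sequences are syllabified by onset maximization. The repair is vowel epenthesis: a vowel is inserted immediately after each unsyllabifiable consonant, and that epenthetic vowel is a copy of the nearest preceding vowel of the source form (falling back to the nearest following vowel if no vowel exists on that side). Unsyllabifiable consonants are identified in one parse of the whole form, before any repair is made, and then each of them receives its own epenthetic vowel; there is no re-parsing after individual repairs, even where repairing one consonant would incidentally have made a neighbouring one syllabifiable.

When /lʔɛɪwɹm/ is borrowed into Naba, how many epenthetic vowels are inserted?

The unsyllabifiable consonants are /l/, /w/, /ɹ/, /m/; each receives one epenthetic vowel.

4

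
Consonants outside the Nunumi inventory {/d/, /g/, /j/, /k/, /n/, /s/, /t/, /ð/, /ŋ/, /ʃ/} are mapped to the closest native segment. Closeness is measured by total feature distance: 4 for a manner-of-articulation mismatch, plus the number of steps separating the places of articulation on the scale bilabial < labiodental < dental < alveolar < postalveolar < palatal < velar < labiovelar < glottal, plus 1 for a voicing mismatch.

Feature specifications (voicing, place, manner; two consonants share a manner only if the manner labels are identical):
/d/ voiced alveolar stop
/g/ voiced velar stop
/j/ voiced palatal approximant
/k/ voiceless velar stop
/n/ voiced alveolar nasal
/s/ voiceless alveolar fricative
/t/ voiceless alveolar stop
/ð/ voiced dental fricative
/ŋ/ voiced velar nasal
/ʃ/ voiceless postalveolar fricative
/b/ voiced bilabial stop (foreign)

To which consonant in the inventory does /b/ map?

/d/ is closest: same manner (stop), place distance 3 (bilabial→alveolar), same voicing; total 3. Next closest is /t/ at distance 4.

d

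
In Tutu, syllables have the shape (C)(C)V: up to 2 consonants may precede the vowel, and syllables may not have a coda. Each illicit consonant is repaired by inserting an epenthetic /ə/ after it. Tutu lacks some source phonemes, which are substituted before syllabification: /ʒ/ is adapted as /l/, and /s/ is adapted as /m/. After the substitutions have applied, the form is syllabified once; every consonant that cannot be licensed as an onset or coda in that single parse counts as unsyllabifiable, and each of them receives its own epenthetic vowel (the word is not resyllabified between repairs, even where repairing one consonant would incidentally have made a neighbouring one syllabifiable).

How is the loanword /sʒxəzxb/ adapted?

məlxəzəxəbə

Substitution: /s/ → /m/, /ʒ/ → /l/, giving /mlxəzxb/.
Under (C)(C)V, the unsyllabifiable consonants are /m/, /z/, /x/, /b/ (no codas are permitted; onsets may contain at most 2 consonants).
Epenthesis after each stranded consonant: /m/ → /mə/, /z/ → /zə/, /x/ → /xə/, /b/ → /bə/.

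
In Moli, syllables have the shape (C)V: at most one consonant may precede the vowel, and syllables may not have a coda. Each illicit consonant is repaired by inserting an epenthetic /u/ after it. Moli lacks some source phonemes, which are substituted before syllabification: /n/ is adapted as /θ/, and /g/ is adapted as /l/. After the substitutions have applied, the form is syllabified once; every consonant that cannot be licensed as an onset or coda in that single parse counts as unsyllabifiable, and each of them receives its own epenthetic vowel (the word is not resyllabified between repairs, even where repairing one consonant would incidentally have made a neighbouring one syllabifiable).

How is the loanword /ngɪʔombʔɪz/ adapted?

θulɪʔomubuʔɪzu

Substitution: /n/ → /θ/, /g/ → /l/, giving /θlɪʔombʔɪz/.
Syllabifying with onset maximization leaves /θ/, /m/, /b/, /z/ stranded (no codas are permitted; onsets are limited to one consonant).
Epenthesis after each stranded consonant: /θ/ → /θu/, /m/ → /mu/, /b/ → /bu/, /z/ → /zu/.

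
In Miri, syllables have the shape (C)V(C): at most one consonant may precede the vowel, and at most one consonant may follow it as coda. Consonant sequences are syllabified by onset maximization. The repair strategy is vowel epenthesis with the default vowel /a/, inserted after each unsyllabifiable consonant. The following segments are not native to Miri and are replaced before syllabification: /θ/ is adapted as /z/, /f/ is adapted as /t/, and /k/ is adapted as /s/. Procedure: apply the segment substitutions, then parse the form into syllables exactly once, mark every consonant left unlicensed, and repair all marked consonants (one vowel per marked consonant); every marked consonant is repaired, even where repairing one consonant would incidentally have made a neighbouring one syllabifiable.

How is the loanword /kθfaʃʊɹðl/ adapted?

sazataʃʊɹðala

Substitution: /k/ → /s/, /θ/ → /z/, /f/ → /t/, giving /sztaʃʊɹðl/.
Under (C)V(C), the unsyllabifiable consonants are /s/, /z/, /ð/, /l/ (at most one coda consonant is licensed; onsets are limited to one consonant).
Each unlicensed consonant becomes the onset of a new syllable: /s/ → /sa/, /z/ → /za/, /ð/ → /ða/, /l/ → /la/.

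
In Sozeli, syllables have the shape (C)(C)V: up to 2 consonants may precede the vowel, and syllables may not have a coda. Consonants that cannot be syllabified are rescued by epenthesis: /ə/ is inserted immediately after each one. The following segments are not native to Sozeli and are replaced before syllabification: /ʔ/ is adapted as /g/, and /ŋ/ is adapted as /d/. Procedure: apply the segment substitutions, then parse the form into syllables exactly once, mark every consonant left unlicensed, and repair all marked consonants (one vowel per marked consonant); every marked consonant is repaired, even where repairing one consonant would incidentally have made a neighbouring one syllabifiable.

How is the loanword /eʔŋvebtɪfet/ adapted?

egədvebtɪfetə

Substitution: /ʔ/ → /g/, /ŋ/ → /d/, giving /egdvebtɪfet/.
The consonants /g/, /t/ cannot be parsed into a legal (C)(C)V syllable (no codas are permitted; onsets may contain at most 2 consonants).
Epenthesis after each stranded consonant: /g/ → /gə/, /t/ → /tə/.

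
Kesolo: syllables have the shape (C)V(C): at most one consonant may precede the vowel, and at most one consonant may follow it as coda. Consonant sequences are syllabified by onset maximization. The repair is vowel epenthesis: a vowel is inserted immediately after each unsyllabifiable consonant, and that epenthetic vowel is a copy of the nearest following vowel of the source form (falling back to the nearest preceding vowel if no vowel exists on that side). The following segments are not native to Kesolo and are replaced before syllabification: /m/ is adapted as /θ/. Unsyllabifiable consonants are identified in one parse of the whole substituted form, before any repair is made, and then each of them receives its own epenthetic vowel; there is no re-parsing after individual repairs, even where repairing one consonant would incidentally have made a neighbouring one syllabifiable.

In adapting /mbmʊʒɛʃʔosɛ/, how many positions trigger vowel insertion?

2

After substitution the input is /θbθʊʒɛʃʔosɛ/.
The unsyllabifiable consonants are /θ/, /b/; each receives one epenthetic vowel.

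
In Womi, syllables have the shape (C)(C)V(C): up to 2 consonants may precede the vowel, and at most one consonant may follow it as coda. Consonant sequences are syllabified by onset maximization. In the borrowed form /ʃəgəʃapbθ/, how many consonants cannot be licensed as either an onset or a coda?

2

Under (C)(C)V(C), the unsyllabifiable consonants are /b/, /θ/ (at most one coda consonant is licensed; onsets may contain at most 2 consonants).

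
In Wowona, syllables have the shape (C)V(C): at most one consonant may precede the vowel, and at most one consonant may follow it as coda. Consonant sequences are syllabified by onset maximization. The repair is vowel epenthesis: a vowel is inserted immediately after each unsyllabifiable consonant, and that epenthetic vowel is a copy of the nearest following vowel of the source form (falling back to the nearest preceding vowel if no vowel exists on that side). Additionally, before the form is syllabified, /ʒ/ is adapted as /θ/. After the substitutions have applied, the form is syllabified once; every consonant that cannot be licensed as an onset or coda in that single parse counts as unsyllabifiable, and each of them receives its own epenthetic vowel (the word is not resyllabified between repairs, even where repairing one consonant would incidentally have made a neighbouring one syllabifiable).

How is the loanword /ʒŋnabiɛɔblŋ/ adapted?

θaŋanabiɛɔblɔŋɔ

Substitution: /ʒ/ → /θ/, giving /θŋnabiɛɔblŋ/.
Under (C)V(C), the unsyllabifiable consonants are /θ/, /ŋ/, /l/, /ŋ/ (at most one coda consonant is licensed; onsets are limited to one consonant).
Inserting the epenthetic vowel yields /θ/ → /θa/, /ŋ/ → /ŋa/, /l/ → /lɔ/, /ŋ/ → /ŋɔ/.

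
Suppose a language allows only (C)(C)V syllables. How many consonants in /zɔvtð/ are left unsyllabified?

3

Syllabifying with onset maximization leaves /v/, /t/, /ð/ stranded (no codas are permitted; onsets may contain at most 2 consonants).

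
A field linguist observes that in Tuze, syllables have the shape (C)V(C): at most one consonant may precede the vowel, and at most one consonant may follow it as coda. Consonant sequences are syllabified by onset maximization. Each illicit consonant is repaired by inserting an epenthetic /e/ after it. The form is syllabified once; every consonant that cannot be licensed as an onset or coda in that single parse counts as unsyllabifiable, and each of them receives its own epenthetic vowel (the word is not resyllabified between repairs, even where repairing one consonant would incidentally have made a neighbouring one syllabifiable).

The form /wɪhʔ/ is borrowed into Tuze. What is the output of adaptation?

wɪhʔe

Under (C)V(C), the unsyllabifiable consonants are /ʔ/ (at most one coda consonant is licensed; onsets are limited to one consonant).
Each unlicensed consonant becomes the onset of a new syllable: /ʔ/ → /ʔe/.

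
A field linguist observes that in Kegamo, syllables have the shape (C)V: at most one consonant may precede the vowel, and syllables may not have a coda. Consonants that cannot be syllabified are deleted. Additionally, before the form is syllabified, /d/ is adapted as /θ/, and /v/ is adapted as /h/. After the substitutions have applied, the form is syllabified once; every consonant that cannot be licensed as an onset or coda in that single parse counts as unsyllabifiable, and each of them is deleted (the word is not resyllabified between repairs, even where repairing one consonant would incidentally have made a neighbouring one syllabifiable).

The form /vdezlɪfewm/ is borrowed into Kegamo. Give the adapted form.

θelɪfe

Substitution: /v/ → /h/, /d/ → /θ/, giving /hθezlɪfewm/.
The consonants /h/, /z/, /w/, /m/ cannot be parsed into a legal (C)V syllable (no codas are permitted; onsets are limited to one consonant).
Deleting the stranded consonants removes /h/, /z/, /w/, /m/.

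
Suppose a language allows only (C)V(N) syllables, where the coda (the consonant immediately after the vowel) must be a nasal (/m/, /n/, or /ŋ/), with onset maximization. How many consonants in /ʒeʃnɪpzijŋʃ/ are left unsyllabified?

5

Under (C)V(N), the unsyllabifiable consonants are /ʃ/, /p/, /j/, /ŋ/, /ʃ/ (only a nasal (/m/, /n/, or /ŋ/) is licensed in coda position; onsets are limited to one consonant).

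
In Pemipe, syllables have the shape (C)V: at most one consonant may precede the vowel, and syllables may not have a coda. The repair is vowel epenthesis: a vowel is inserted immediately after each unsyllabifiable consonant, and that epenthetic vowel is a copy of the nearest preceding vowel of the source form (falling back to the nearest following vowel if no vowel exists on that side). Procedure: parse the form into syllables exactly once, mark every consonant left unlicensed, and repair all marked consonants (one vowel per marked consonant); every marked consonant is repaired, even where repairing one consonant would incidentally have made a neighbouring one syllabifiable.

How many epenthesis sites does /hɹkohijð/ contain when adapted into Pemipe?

The unsyllabifiable consonants are /h/, /ɹ/, /j/, /ð/; each receives one epenthetic vowel.

4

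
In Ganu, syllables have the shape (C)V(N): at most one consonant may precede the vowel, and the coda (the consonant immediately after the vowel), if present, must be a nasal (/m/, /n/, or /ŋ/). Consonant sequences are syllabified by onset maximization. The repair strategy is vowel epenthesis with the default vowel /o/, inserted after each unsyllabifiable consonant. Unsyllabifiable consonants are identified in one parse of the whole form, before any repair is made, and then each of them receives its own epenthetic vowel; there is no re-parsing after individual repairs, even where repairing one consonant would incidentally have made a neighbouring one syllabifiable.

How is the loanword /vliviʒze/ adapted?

voliviʒoze

Syllabifying with onset maximization leaves /v/, /ʒ/ stranded (only a nasal (/m/, /n/, or /ŋ/) is licensed in coda position; onsets are limited to one consonant).
Inserting the epenthetic vowel yields /v/ → /vo/, /ʒ/ → /ʒo/.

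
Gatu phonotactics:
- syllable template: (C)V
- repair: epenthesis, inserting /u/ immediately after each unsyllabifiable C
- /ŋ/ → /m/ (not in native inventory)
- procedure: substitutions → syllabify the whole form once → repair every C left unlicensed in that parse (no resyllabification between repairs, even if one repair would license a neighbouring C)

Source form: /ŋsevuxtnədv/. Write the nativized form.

Substitution: /ŋ/ → /m/, giving /msevuxtnədv/.
Under (C)V, the unsyllabifiable consonants are /m/, /x/, /t/, /d/, /v/ (no codas are permitted; onsets are limited to one consonant).
Each unlicensed consonant becomes the onset of a new syllable: /m/ → /mu/, /x/ → /xu/, /t/ → /tu/, /d/ → /du/, /v/ → /vu/.

musevuxutunəduvu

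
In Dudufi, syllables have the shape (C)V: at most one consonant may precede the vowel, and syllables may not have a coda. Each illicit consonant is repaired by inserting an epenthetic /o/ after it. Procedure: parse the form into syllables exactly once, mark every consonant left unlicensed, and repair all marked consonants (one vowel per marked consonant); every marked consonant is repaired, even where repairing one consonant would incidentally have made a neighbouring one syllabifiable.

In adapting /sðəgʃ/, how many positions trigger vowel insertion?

The unsyllabifiable consonants are /s/, /g/, /ʃ/; each receives one epenthetic vowel.

3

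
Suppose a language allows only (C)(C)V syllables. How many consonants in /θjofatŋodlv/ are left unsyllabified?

Under (C)(C)V, the unsyllabifiable consonants are /d/, /l/, /v/ (no codas are permitted; onsets may contain at most 2 consonants).

3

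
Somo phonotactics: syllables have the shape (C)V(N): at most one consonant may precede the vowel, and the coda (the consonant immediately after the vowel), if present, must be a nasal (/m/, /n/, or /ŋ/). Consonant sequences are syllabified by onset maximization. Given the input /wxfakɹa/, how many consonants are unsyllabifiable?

Under (C)V(N), the unsyllabifiable consonants are /w/, /x/, /k/ (only a nasal (/m/, /n/, or /ŋ/) is licensed in coda position; onsets are limited to one consonant).

3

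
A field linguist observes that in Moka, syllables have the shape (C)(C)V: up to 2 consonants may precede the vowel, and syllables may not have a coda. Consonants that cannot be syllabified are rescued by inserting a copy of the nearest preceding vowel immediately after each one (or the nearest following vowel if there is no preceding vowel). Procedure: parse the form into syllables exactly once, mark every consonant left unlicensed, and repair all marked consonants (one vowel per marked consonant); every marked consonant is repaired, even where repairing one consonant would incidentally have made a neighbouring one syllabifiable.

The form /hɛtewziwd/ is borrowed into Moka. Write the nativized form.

Syllabifying with onset maximization leaves /w/, /d/ stranded (no codas are permitted; onsets may contain at most 2 consonants).
Each unlicensed consonant becomes the onset of a new syllable: /w/ → /wi/, /d/ → /di/.

hɛtewziwidi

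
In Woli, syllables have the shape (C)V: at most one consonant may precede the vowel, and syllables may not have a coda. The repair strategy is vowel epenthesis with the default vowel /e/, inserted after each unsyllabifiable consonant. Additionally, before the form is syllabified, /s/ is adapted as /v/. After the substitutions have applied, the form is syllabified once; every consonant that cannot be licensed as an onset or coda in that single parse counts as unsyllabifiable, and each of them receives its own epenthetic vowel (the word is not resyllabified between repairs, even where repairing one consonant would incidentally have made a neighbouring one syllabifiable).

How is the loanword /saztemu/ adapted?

Substitution: /s/ → /v/, giving /vaztemu/.
The consonants /z/ cannot be parsed into a legal (C)V syllable (no codas are permitted; onsets are limited to one consonant).
Inserting the epenthetic vowel yields /z/ → /ze/.

vazetemu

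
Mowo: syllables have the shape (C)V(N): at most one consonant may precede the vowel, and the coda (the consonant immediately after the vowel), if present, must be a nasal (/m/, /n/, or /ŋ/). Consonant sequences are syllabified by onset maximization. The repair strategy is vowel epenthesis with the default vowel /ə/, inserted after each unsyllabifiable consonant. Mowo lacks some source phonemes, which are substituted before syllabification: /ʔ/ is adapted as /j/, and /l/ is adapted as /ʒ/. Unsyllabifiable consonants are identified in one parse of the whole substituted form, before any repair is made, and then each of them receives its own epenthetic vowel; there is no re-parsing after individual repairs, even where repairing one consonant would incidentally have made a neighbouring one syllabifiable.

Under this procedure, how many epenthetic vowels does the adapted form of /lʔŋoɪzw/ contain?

After substitution the input is /ʒjŋoɪzw/.
The unsyllabifiable consonants are /ʒ/, /j/, /z/, /w/; each receives one epenthetic vowel.

4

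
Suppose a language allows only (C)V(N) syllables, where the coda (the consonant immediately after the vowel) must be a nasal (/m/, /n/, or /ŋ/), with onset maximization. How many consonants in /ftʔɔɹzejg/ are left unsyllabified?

5

Syllabifying with onset maximization leaves /f/, /t/, /ɹ/, /j/, /g/ stranded (only a nasal (/m/, /n/, or /ŋ/) is licensed in coda position; onsets are limited to one consonant).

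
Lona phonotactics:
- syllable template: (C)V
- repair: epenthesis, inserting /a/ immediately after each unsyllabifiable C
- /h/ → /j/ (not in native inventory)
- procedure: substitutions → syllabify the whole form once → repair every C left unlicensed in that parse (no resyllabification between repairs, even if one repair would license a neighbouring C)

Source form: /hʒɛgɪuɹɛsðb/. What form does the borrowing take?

Substitution: /h/ → /j/, giving /jʒɛgɪuɹɛsðb/.
Under (C)V, the unsyllabifiable consonants are /j/, /s/, /ð/, /b/ (no codas are permitted; onsets are limited to one consonant).
Epenthesis after each stranded consonant: /j/ → /ja/, /s/ → /sa/, /ð/ → /ða/, /b/ → /ba/.

jaʒɛgɪuɹɛsaðaba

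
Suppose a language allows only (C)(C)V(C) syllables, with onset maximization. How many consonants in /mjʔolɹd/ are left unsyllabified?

The consonants /m/, /ɹ/, /d/ cannot be parsed into a legal (C)(C)V(C) syllable (at most one coda consonant is licensed; onsets may contain at most 2 consonants).

3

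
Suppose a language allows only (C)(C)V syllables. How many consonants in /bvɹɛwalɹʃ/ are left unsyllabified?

4

The consonants /b/, /l/, /ɹ/, /ʃ/ cannot be parsed into a legal (C)(C)V syllable (no codas are permitted; onsets may contain at most 2 consonants).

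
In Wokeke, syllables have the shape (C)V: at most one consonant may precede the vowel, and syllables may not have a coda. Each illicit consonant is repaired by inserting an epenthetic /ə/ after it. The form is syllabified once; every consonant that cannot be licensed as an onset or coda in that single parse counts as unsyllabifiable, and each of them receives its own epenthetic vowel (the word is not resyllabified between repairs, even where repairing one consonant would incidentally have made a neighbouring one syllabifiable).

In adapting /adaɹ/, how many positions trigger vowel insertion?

The unsyllabifiable consonants are /ɹ/; each receives one epenthetic vowel.

1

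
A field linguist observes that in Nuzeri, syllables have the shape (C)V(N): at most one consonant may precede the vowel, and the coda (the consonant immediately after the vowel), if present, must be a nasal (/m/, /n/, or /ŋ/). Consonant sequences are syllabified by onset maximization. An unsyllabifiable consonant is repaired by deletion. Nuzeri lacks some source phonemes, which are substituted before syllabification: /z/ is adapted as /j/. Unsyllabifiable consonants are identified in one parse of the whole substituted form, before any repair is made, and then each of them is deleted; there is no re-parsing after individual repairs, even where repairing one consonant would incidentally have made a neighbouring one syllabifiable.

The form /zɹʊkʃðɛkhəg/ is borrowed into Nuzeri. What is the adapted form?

ɹʊðɛhə

Substitution: /z/ → /j/, giving /jɹʊkʃðɛkhəg/.
Under (C)V(N), the unsyllabifiable consonants are /j/, /k/, /ʃ/, /k/, /g/ (only a nasal (/m/, /n/, or /ŋ/) is licensed in coda position; onsets are limited to one consonant).
Deletion applies to /j/, /k/, /ʃ/, /k/, /g/.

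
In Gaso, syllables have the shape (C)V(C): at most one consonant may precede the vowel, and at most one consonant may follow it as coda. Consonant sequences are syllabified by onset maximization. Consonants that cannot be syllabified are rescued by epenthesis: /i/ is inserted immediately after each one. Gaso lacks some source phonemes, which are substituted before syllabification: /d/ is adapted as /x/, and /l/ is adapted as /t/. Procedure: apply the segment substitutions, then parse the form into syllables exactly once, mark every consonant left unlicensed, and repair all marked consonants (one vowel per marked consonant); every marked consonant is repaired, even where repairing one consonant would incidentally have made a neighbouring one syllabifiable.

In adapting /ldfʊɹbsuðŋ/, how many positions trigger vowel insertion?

After substitution the input is /txfʊɹbsuðŋ/.
The unsyllabifiable consonants are /t/, /x/, /b/, /ŋ/; each receives one epenthetic vowel.

4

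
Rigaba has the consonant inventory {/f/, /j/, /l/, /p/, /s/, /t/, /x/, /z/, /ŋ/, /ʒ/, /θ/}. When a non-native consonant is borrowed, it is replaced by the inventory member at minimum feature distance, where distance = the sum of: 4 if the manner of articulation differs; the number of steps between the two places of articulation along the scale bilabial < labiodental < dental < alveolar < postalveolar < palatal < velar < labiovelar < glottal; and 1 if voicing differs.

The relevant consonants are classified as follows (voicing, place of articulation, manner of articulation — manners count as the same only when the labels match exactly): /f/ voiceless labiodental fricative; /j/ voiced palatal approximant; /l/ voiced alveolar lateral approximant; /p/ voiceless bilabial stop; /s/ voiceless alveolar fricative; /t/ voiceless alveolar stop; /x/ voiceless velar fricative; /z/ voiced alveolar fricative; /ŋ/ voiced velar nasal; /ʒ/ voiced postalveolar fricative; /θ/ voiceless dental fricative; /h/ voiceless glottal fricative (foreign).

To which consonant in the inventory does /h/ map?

/x/ is closest: same manner (fricative), place distance 2 (glottal→velar), same voicing; total 2. Next closest is /s/ at distance 5.

x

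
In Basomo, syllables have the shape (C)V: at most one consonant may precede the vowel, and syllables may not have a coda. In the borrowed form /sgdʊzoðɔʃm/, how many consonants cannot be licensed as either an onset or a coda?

4

Under (C)V, the unsyllabifiable consonants are /s/, /g/, /ʃ/, /m/ (no codas are permitted; onsets are limited to one consonant).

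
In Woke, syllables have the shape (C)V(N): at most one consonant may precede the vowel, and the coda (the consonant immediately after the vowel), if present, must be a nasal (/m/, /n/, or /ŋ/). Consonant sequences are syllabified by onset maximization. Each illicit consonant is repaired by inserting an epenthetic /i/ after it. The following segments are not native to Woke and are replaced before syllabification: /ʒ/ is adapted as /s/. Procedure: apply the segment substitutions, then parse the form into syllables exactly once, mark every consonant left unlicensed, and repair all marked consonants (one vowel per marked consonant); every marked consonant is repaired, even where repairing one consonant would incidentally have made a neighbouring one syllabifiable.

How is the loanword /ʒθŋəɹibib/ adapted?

siθiŋəɹibibi

Substitution: /ʒ/ → /s/, giving /sθŋəɹibib/.
The consonants /s/, /θ/, /b/ cannot be parsed into a legal (C)V(N) syllable (only a nasal (/m/, /n/, or /ŋ/) is licensed in coda position; onsets are limited to one consonant).
Epenthesis after each stranded consonant: /s/ → /si/, /θ/ → /θi/, /b/ → /bi/.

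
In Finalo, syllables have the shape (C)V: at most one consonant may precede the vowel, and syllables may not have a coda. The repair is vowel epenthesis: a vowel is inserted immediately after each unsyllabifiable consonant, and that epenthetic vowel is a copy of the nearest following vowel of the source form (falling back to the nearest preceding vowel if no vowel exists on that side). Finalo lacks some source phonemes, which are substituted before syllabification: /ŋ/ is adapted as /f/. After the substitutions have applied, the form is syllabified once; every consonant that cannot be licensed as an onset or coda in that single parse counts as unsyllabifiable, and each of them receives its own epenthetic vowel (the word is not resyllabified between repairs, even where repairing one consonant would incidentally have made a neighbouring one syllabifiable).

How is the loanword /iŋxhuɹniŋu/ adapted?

Substitution: /ŋ/ → /f/, giving /ifxhuɹnifu/.
The consonants /f/, /x/, /ɹ/ cannot be parsed into a legal (C)V syllable (no codas are permitted; onsets are limited to one consonant).
Inserting the epenthetic vowel yields /f/ → /fu/, /x/ → /xu/, /ɹ/ → /ɹi/.

ifuxuhuɹinifu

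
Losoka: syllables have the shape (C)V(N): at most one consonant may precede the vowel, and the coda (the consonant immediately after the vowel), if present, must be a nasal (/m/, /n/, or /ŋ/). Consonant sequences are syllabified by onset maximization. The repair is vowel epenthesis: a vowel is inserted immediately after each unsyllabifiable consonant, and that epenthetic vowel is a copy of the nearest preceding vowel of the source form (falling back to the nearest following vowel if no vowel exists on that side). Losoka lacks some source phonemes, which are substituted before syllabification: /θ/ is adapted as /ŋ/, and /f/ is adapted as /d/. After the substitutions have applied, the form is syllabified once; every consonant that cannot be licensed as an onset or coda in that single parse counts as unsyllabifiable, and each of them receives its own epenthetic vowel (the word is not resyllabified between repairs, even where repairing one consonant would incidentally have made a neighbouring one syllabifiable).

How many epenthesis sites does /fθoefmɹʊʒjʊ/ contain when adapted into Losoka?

After substitution the input is /dŋoedmɹʊʒjʊ/.
The unsyllabifiable consonants are /d/, /d/, /m/, /ʒ/; each receives one epenthetic vowel.

4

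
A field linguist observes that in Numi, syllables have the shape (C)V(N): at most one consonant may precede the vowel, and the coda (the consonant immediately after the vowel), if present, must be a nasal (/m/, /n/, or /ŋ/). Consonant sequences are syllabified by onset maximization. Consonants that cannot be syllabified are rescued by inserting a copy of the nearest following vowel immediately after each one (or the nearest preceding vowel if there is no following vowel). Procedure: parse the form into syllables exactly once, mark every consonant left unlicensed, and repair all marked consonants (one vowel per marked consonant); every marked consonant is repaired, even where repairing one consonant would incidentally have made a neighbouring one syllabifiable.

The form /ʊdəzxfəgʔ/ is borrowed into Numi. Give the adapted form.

ʊdəzəxəfəgəʔə

The consonants /z/, /x/, /g/, /ʔ/ cannot be parsed into a legal (C)V(N) syllable (only a nasal (/m/, /n/, or /ŋ/) is licensed in coda position; onsets are limited to one consonant).
Inserting the epenthetic vowel yields /z/ → /zə/, /x/ → /xə/, /g/ → /gə/, /ʔ/ → /ʔə/.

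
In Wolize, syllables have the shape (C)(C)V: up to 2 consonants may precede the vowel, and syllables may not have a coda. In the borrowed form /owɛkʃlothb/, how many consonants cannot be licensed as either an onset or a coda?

4

Syllabifying with onset maximization leaves /k/, /t/, /h/, /b/ stranded (no codas are permitted; onsets may contain at most 2 consonants).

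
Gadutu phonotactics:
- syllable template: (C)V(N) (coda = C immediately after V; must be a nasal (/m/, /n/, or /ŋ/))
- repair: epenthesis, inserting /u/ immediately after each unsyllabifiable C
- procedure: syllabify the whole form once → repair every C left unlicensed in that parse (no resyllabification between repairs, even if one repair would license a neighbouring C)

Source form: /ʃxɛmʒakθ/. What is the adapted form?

ʃuxɛmʒakuθu

Syllabifying with onset maximization leaves /ʃ/, /k/, /θ/ stranded (only a nasal (/m/, /n/, or /ŋ/) is licensed in coda position; onsets are limited to one consonant).
Inserting the epenthetic vowel yields /ʃ/ → /ʃu/, /k/ → /ku/, /θ/ → /θu/.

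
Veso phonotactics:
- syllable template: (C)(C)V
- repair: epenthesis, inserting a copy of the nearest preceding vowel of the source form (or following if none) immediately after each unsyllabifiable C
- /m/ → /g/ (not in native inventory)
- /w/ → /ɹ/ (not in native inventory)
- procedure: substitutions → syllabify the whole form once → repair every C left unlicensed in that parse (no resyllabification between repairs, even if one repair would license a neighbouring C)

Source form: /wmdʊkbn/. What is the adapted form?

Substitution: /w/ → /ɹ/, /m/ → /g/, giving /ɹgdʊkbn/.
The consonants /ɹ/, /k/, /b/, /n/ cannot be parsed into a legal (C)(C)V syllable (no codas are permitted; onsets may contain at most 2 consonants).
Each unlicensed consonant becomes the onset of a new syllable: /ɹ/ → /ɹʊ/, /k/ → /kʊ/, /b/ → /bʊ/, /n/ → /nʊ/.

ɹʊgdʊkʊbʊnʊ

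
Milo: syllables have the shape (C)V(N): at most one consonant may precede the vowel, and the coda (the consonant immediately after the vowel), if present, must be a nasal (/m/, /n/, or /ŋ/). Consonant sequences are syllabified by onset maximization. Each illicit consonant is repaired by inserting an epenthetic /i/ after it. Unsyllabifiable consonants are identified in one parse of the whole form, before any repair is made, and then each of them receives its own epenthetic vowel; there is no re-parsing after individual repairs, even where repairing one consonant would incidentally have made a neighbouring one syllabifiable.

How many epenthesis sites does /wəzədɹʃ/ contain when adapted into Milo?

The unsyllabifiable consonants are /d/, /ɹ/, /ʃ/; each receives one epenthetic vowel.

3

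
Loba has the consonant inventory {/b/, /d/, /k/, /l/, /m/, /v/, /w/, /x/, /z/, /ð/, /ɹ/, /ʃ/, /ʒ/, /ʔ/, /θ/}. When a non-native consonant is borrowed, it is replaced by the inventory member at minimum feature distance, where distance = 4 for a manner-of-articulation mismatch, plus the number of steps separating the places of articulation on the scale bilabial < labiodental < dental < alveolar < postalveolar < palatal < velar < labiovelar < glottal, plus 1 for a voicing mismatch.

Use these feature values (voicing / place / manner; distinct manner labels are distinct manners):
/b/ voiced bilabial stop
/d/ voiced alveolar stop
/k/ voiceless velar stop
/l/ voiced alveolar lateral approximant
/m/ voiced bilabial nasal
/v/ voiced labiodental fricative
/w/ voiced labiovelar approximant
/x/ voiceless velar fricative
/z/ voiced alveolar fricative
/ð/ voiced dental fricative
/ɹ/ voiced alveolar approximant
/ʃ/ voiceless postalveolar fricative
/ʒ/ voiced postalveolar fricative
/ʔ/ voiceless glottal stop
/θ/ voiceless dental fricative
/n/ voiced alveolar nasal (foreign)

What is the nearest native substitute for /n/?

/m/ is closest: same manner (nasal), place distance 3 (alveolar→bilabial), same voicing; total 3. Next closest is /d/ at distance 4.

m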